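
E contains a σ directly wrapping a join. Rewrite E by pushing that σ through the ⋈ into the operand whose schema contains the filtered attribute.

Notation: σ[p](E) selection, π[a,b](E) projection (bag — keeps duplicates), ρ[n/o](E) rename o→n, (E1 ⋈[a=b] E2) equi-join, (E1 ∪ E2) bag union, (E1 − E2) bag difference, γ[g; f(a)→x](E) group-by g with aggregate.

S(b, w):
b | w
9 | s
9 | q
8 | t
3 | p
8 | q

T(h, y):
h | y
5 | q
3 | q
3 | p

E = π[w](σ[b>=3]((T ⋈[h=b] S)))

σ filters on b, owned by the right side.
E' = π[w]((T ⋈[h=b] σ[b>=3](S)))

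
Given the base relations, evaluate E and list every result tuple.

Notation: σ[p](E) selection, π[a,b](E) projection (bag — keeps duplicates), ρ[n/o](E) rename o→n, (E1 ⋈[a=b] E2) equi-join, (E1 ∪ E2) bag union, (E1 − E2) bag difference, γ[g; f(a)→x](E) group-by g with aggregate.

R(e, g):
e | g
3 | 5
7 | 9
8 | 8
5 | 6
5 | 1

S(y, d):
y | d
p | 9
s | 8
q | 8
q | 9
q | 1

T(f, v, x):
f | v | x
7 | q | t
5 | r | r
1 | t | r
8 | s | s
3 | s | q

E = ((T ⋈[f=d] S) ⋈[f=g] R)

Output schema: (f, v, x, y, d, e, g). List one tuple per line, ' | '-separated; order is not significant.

Per-node cardinality:
  T → 5
  S → 5
  (T ⋈[f=d] S) → 3
  R → 5
  ((T ⋈[f=d] S) ⋈[f=g] R) → 3

== RESULT ==
f | v | x | y | d | e | g
1 | t | r | q | 1 | 5 | 1
8 | s | s | q | 8 | 8 | 8
8 | s | s | s | 8 | 8 | 8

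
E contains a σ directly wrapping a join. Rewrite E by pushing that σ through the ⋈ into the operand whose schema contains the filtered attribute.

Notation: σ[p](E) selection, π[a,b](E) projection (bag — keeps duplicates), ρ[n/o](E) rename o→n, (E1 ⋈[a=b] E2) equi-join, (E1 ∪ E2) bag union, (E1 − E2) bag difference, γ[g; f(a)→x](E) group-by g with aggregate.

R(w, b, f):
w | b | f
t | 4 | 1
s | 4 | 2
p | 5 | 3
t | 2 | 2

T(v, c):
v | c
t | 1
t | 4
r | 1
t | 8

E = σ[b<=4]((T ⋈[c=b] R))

σ filters on b, owned by the right side.
E' = (T ⋈[c=b] σ[b<=4](R))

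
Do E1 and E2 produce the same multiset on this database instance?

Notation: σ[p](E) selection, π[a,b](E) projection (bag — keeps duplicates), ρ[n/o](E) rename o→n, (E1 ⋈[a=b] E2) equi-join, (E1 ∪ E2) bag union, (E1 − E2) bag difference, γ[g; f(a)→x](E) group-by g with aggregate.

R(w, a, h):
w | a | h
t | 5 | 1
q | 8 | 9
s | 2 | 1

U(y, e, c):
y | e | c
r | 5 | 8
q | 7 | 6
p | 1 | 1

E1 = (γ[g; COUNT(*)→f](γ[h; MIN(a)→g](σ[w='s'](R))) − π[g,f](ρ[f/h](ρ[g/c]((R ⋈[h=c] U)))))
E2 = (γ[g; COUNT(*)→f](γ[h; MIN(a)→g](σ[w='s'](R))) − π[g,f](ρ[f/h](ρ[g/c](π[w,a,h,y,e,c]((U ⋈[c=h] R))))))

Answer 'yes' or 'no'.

E1 row counts bottom-up:
  R → 3
  σ[w='s'](R) → 1
  γ[h; MIN(a)→g](σ[w='s'](R)) → 1
  γ[g; COUNT(*)→f](γ[h; MIN(a)→g](σ[w='s'](R))) → 1
  R → 3
  U → 3
  (R ⋈[h=c] U) → 2
  ρ[g/c]((R ⋈[h=c] U)) → 2
  ρ[f/h](ρ[g/c]((R ⋈[h=c] U))) → 2
  π[g,f](ρ[f/h](ρ[g/c]((R ⋈[h=c] U)))) → 2
  (γ[g; COUNT(*)→f](γ[h; MIN(a)→g](σ[w='s'](R))) − π[g,f](ρ[f/h](ρ[g/c]((R ⋈[h=c] U))))) → 1
E2 row counts bottom-up:
  R → 3
  σ[w='s'](R) → 1
  γ[h; MIN(a)→g](σ[w='s'](R)) → 1
  γ[g; COUNT(*)→f](γ[h; MIN(a)→g](σ[w='s'](R))) → 1
  U → 3
  R → 3
  (U ⋈[c=h] R) → 2
  π[w,a,h,y,e,c]((U ⋈[c=h] R)) → 2
  ρ[g/c](π[w,a,h,y,e,c]((U ⋈[c=h] R))) → 2
  ρ[f/h](ρ[g/c](π[w,a,h,y,e,c]((U ⋈[c=h] R)))) → 2
  π[g,f](ρ[f/h](ρ[g/c](π[w,a,h,y,e,c]((U ⋈[c=h] R))))) → 2
  (γ[g; COUNT(*)→f](γ[h; MIN(a)→g](σ[w='s'](R))) − π[g,f](ρ[f/h](ρ[g/c](π[w,a,h,y,e,c]((U ⋈[c=h] R)))))) → 1

E1 and E2 produce the same multiset:
g | f
2 | 1

yes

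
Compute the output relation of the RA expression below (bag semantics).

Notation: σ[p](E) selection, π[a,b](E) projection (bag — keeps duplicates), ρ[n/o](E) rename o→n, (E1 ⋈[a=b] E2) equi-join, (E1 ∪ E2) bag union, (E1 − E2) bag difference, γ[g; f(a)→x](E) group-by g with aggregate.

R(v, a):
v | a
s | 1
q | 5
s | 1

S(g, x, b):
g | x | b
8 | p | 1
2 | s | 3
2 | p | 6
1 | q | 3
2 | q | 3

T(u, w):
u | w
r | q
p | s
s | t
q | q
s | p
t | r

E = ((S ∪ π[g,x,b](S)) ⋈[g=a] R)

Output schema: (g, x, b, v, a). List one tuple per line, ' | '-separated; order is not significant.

Row counts bottom-up:
  S → 5
  S → 5
  π[g,x,b](S) → 5
  (S ∪ π[g,x,b](S)) → 10
  R → 3
  ((S ∪ π[g,x,b](S)) ⋈[g=a] R) → 4

== RESULT ==
g | x | b | v | a
1 | q | 3 | s | 1
1 | q | 3 | s | 1
1 | q | 3 | s | 1
1 | q | 3 | s | 1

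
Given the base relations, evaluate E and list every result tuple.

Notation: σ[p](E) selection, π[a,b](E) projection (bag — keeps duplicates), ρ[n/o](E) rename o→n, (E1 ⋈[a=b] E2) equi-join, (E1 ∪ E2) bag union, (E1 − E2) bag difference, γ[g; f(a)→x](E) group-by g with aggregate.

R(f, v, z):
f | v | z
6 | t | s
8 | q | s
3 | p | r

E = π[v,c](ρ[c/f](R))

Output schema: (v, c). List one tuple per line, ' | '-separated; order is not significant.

Row counts bottom-up:
  R → 3
  ρ[c/f](R) → 3
  π[v,c](ρ[c/f](R)) → 3

== RESULT ==
v | c
p | 3
q | 8
t | 6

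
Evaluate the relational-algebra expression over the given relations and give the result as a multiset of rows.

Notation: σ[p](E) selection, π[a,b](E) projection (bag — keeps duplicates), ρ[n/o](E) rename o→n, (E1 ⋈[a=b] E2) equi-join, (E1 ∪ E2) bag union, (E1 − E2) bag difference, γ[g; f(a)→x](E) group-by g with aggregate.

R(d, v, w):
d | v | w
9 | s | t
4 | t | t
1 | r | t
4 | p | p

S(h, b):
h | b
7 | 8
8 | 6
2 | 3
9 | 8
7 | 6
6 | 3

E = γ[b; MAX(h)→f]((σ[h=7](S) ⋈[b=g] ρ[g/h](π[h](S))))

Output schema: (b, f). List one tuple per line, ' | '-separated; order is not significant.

Per-node cardinality:
  S → 6
  σ[h=7](S) → 2
  S → 6
  π[h](S) → 6
  ρ[g/h](π[h](S)) → 6
  (σ[h=7](S) ⋈[b=g] ρ[g/h](π[h](S))) → 2
  γ[b; MAX(h)→f]((σ[h=7](S) ⋈[b=g] ρ[g/h](π[h](S)))) → 2

== RESULT ==
b | f
6 | 7
8 | 7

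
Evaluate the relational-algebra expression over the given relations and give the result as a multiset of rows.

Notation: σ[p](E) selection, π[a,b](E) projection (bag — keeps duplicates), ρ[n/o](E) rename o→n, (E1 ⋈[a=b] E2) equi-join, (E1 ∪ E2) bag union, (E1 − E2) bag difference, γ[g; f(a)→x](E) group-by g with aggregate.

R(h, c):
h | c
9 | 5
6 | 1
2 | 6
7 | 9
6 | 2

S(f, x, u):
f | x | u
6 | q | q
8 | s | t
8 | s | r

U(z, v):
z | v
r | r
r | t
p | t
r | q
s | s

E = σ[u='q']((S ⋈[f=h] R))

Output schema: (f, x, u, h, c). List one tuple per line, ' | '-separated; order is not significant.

Row counts bottom-up:
  S → 3
  R → 5
  (S ⋈[f=h] R) → 2
  σ[u='q']((S ⋈[f=h] R)) → 2

== RESULT ==
f | x | u | h | c
6 | q | q | 6 | 1
6 | q | q | 6 | 2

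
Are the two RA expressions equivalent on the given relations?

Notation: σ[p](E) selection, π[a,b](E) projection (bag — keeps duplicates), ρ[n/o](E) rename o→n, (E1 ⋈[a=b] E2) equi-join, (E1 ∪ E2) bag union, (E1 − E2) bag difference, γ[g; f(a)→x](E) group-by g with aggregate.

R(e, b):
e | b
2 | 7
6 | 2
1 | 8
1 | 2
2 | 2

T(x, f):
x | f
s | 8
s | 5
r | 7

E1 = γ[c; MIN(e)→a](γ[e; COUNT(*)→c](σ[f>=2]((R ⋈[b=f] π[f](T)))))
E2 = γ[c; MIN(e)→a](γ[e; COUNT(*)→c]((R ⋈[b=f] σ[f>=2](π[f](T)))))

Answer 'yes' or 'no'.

E1 stepwise |·|:
  R → 5
  T → 3
  π[f](T) → 3
  (R ⋈[b=f] π[f](T)) → 2
  σ[f>=2]((R ⋈[b=f] π[f](T))) → 2
  γ[e; COUNT(*)→c](σ[f>=2]((R ⋈[b=f] π[f](T)))) → 2
  γ[c; MIN(e)→a](γ[e; COUNT(*)→c](σ[f>=2]((R ⋈[b=f] π[f](T))))) → 1
E2 stepwise |·|:
  R → 5
  T → 3
  π[f](T) → 3
  σ[f>=2](π[f](T)) → 3
  (R ⋈[b=f] σ[f>=2](π[f](T))) → 2
  γ[e; COUNT(*)→c]((R ⋈[b=f] σ[f>=2](π[f](T)))) → 2
  γ[c; MIN(e)→a](γ[e; COUNT(*)→c]((R ⋈[b=f] σ[f>=2](π[f](T))))) → 1

E1 and E2 produce the same multiset:
c | a
1 | 1

yes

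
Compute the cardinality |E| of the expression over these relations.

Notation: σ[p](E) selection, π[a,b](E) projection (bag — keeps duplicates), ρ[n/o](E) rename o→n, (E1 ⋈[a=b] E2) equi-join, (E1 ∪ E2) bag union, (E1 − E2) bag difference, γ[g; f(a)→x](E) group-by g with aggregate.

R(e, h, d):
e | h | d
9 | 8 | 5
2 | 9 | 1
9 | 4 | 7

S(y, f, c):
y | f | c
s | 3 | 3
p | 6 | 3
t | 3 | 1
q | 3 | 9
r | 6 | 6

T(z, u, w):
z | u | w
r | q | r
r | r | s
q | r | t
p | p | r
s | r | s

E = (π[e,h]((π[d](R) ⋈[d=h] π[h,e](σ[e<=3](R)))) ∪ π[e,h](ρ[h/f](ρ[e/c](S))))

Per-node cardinality:
  R → 3
  π[d](R) → 3
  R → 3
  σ[e<=3](R) → 1
  π[h,e](σ[e<=3](R)) → 1
  (π[d](R) ⋈[d=h] π[h,e](σ[e<=3](R))) → 0
  π[e,h]((π[d](R) ⋈[d=h] π[h,e](σ[e<=3](R)))) → 0
  S → 5
  ρ[e/c](S) → 5
  ρ[h/f](ρ[e/c](S)) → 5
  π[e,h](ρ[h/f](ρ[e/c](S))) → 5
  (π[e,h]((π[d](R) ⋈[d=h] π[h,e](σ[e<=3](R)))) ∪ π[e,h](ρ[h/f](ρ[e/c](S)))) → 5

|E| = 5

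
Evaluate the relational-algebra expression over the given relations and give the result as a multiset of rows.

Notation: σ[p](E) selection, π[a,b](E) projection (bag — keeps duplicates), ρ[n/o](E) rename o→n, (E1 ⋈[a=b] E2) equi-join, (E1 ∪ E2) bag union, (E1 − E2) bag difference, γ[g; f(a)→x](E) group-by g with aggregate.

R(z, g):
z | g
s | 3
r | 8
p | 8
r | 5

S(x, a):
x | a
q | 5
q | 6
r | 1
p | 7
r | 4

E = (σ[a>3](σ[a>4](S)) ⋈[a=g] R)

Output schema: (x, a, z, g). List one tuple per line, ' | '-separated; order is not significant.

Row counts bottom-up:
  S → 5
  σ[a>4](S) → 3
  σ[a>3](σ[a>4](S)) → 3
  R → 4
  (σ[a>3](σ[a>4](S)) ⋈[a=g] R) → 1

== RESULT ==
x | a | z | g
q | 5 | r | 5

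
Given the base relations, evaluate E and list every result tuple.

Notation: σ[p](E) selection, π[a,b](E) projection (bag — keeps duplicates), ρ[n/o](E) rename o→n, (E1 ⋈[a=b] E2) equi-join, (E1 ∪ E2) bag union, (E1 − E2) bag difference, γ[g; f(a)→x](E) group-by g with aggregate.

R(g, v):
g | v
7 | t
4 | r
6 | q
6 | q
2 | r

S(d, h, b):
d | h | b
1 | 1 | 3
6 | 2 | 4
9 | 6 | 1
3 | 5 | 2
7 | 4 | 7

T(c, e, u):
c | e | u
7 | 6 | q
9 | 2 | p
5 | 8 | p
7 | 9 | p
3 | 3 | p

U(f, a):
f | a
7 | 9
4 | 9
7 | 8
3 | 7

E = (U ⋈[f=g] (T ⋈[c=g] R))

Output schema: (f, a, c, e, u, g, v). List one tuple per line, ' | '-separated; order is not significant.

Subexpression sizes:
  U → 4
  T → 5
  R → 5
  (T ⋈[c=g] R) → 2
  (U ⋈[f=g] (T ⋈[c=g] R)) → 4

== RESULT ==
f | a | c | e | u | g | v
7 | 8 | 7 | 6 | q | 7 | t
7 | 8 | 7 | 9 | p | 7 | t
7 | 9 | 7 | 6 | q | 7 | t
7 | 9 | 7 | 9 | p | 7 | t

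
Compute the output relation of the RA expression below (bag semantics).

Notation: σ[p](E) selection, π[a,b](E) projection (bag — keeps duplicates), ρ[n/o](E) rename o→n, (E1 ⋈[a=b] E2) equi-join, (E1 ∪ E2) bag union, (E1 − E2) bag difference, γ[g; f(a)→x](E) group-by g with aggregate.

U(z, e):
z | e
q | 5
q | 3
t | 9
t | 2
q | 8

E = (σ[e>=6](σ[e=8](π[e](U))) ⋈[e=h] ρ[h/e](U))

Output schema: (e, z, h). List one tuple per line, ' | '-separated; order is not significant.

Per-node cardinality:
  U → 5
  π[e](U) → 5
  σ[e=8](π[e](U)) → 1
  σ[e>=6](σ[e=8](π[e](U))) → 1
  U → 5
  ρ[h/e](U) → 5
  (σ[e>=6](σ[e=8](π[e](U))) ⋈[e=h] ρ[h/e](U)) → 1

== RESULT ==
e | z | h
8 | q | 8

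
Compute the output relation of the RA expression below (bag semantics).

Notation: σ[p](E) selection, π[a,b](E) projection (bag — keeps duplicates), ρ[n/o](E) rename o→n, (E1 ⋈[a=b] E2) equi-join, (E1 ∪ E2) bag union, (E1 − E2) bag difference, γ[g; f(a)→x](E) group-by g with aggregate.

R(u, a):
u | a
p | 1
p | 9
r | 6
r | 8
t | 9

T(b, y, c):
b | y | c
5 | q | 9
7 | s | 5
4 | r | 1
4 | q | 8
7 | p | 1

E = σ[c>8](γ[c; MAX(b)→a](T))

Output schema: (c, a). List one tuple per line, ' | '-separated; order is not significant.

Row counts bottom-up:
  T → 5
  γ[c; MAX(b)→a](T) → 4
  σ[c>8](γ[c; MAX(b)→a](T)) → 1

== RESULT ==
c | a
9 | 5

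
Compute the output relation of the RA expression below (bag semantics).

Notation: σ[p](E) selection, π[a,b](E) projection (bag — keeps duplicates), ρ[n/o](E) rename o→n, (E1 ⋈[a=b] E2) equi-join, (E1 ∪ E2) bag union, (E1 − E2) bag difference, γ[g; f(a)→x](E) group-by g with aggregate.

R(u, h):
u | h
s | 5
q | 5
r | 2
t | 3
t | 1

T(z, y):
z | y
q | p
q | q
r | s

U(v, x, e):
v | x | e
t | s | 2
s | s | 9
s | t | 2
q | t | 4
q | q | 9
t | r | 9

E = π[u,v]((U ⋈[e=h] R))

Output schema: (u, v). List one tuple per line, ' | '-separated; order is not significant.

Per-node cardinality:
  U → 6
  R → 5
  (U ⋈[e=h] R) → 2
  π[u,v]((U ⋈[e=h] R)) → 2

== RESULT ==
u | v
r | s
r | t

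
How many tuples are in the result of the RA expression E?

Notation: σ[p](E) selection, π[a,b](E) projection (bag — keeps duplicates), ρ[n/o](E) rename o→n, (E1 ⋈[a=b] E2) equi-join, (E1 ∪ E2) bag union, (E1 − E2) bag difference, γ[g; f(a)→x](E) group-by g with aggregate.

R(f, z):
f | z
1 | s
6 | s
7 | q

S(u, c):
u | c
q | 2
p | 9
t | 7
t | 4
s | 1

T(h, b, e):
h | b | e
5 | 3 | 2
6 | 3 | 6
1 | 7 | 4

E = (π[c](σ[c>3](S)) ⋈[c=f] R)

Per-node cardinality:
  S → 5
  σ[c>3](S) → 3
  π[c](σ[c>3](S)) → 3
  R → 3
  (π[c](σ[c>3](S)) ⋈[c=f] R) → 1

|E| = 1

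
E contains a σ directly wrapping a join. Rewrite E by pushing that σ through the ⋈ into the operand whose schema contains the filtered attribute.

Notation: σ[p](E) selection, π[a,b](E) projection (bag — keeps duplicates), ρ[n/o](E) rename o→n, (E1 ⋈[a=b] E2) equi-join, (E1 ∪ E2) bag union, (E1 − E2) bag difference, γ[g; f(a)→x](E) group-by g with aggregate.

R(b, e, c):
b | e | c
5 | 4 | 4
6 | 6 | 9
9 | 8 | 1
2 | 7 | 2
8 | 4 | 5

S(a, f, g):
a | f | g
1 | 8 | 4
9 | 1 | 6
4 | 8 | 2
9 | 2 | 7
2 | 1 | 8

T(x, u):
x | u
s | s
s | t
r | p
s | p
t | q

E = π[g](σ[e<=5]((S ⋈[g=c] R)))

σ filters on e, owned by the right side.
E' = π[g]((S ⋈[g=c] σ[e<=5](R)))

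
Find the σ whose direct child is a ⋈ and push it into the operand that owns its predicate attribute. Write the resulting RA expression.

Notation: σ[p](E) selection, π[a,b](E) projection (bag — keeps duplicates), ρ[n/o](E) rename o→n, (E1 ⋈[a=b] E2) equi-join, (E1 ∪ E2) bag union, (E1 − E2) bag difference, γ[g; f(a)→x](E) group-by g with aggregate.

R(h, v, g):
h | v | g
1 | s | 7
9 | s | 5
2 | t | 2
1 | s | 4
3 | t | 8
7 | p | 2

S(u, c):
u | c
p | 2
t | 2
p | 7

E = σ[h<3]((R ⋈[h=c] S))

σ filters on h, owned by the left side.
E' = (σ[h<3](R) ⋈[h=c] S)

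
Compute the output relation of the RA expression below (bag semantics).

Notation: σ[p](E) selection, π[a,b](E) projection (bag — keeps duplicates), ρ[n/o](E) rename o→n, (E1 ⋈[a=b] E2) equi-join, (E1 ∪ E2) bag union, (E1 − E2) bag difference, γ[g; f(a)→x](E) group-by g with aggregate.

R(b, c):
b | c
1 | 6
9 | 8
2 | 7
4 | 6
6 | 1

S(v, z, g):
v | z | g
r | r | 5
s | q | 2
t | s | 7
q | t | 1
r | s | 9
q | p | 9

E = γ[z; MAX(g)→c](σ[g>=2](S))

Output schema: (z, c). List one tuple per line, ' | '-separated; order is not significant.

Row counts bottom-up:
  S → 6
  σ[g>=2](S) → 5
  γ[z; MAX(g)→c](σ[g>=2](S)) → 4

== RESULT ==
z | c
p | 9
q | 2
r | 5
s | 9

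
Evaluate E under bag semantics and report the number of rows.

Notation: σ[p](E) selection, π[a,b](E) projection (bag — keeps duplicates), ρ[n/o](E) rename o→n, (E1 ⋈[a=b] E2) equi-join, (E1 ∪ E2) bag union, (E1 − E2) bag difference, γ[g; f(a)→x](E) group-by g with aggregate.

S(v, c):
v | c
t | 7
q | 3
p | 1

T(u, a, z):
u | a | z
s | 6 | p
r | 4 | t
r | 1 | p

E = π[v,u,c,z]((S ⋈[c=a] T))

Stepwise |·|:
  S → 3
  T → 3
  (S ⋈[c=a] T) → 1
  π[v,u,c,z]((S ⋈[c=a] T)) → 1

|E| = 1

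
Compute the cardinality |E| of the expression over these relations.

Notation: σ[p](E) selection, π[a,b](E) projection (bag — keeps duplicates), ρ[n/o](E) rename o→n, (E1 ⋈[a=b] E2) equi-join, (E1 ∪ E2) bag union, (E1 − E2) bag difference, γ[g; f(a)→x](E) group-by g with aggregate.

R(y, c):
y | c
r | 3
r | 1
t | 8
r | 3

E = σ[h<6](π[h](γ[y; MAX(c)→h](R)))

Subexpression sizes:
  R → 4
  γ[y; MAX(c)→h](R) → 2
  π[h](γ[y; MAX(c)→h](R)) → 2
  σ[h<6](π[h](γ[y; MAX(c)→h](R))) → 1

|E| = 1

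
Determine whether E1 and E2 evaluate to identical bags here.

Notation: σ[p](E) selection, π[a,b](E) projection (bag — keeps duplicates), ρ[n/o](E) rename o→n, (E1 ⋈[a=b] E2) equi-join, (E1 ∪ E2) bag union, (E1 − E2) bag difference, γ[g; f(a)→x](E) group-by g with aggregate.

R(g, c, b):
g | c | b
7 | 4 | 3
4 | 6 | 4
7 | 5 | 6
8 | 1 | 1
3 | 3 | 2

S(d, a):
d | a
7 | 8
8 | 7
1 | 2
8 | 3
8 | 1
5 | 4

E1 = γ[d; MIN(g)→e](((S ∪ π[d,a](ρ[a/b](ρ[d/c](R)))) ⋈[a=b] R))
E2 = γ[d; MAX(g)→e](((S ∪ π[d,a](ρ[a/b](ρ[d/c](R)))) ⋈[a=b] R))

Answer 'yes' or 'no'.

E1 row counts bottom-up:
  S → 6
  R → 5
  ρ[d/c](R) → 5
  ρ[a/b](ρ[d/c](R)) → 5
  π[d,a](ρ[a/b](ρ[d/c](R))) → 5
  (S ∪ π[d,a](ρ[a/b](ρ[d/c](R)))) → 11
  R → 5
  ((S ∪ π[d,a](ρ[a/b](ρ[d/c](R)))) ⋈[a=b] R) → 9
  γ[d; MIN(g)→e](((S ∪ π[d,a](ρ[a/b](ρ[d/c](R)))) ⋈[a=b] R)) → 6
E2 row counts bottom-up:
  S → 6
  R → 5
  ρ[d/c](R) → 5
  ρ[a/b](ρ[d/c](R)) → 5
  π[d,a](ρ[a/b](ρ[d/c](R))) → 5
  (S ∪ π[d,a](ρ[a/b](ρ[d/c](R)))) → 11
  R → 5
  ((S ∪ π[d,a](ρ[a/b](ρ[d/c](R)))) ⋈[a=b] R) → 9
  γ[d; MAX(g)→e](((S ∪ π[d,a](ρ[a/b](ρ[d/c](R)))) ⋈[a=b] R)) → 6

E1 result:
d | e
1 | 3
3 | 3
4 | 7
5 | 4
6 | 4
8 | 7
E2 result:
d | e
1 | 8
3 | 3
4 | 7
5 | 7
6 | 4
8 | 8
Witness: (8, 8) appears 0× in E1 but 1× in E2.

no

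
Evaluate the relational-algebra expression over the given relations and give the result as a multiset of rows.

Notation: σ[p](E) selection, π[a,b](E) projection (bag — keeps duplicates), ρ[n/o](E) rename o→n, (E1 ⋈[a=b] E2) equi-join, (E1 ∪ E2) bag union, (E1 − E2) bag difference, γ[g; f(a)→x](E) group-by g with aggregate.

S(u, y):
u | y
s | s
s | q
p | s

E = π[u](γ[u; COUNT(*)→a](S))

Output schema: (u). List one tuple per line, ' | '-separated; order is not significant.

Subexpression sizes:
  S → 3
  γ[u; COUNT(*)→a](S) → 2
  π[u](γ[u; COUNT(*)→a](S)) → 2

== RESULT ==
u
p
s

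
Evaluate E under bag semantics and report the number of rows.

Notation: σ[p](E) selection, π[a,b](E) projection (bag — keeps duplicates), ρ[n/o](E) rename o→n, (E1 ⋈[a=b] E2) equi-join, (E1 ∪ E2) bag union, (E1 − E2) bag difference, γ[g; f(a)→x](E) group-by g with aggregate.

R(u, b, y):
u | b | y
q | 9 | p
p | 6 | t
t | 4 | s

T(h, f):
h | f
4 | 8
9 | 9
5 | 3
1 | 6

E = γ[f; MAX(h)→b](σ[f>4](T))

Row counts bottom-up:
  T → 4
  σ[f>4](T) → 3
  γ[f; MAX(h)→b](σ[f>4](T)) → 3

|E| = 3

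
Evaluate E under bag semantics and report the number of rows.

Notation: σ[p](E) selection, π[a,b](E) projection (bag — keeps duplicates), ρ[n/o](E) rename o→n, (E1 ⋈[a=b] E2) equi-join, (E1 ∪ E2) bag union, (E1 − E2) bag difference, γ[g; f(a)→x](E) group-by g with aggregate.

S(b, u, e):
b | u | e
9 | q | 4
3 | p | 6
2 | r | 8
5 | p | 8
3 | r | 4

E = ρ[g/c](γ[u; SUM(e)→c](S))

Per-node cardinality:
  S → 5
  γ[u; SUM(e)→c](S) → 3
  ρ[g/c](γ[u; SUM(e)→c](S)) → 3

|E| = 3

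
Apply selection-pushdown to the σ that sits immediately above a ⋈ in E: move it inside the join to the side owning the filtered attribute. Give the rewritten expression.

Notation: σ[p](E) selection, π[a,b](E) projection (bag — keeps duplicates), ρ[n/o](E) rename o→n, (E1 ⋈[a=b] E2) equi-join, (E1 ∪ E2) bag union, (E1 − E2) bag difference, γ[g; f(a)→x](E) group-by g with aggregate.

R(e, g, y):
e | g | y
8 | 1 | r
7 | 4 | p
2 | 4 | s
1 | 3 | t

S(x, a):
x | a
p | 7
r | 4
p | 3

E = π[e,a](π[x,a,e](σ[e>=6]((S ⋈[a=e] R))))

σ filters on e, owned by the right side.
E' = π[e,a](π[x,a,e]((S ⋈[a=e] σ[e>=6](R))))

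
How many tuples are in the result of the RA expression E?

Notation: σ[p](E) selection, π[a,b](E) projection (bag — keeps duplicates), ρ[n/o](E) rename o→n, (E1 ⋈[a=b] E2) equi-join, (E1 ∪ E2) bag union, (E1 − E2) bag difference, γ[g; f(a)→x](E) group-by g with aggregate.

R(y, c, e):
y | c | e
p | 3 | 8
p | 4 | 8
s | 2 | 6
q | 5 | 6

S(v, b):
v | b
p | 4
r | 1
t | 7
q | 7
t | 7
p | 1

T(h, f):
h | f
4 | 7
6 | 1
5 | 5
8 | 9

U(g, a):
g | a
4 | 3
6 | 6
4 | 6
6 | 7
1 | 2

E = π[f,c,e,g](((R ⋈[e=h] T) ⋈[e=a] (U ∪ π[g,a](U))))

Row counts bottom-up:
  R → 4
  T → 4
  (R ⋈[e=h] T) → 4
  U → 5
  U → 5
  π[g,a](U) → 5
  (U ∪ π[g,a](U)) → 10
  ((R ⋈[e=h] T) ⋈[e=a] (U ∪ π[g,a](U))) → 8
  π[f,c,e,g](((R ⋈[e=h] T) ⋈[e=a] (U ∪ π[g,a](U)))) → 8

|E| = 8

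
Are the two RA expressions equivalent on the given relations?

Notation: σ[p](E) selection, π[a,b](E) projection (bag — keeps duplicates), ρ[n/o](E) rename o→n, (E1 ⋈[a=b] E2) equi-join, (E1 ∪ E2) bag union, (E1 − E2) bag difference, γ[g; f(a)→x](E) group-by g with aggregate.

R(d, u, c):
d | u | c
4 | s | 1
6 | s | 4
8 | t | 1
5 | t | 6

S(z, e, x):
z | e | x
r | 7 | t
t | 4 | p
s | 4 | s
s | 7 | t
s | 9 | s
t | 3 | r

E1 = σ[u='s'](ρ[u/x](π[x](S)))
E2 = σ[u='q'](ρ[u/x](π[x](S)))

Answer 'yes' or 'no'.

E1 subexpression sizes:
  S → 6
  π[x](S) → 6
  ρ[u/x](π[x](S)) → 6
  σ[u='s'](ρ[u/x](π[x](S))) → 2
E2 subexpression sizes:
  S → 6
  π[x](S) → 6
  ρ[u/x](π[x](S)) → 6
  σ[u='q'](ρ[u/x](π[x](S))) → 0

E1 result:
u
s
s
E2 result:
u
(0 rows)
Witness: ('s',) appears 2× in E1 but 0× in E2.

no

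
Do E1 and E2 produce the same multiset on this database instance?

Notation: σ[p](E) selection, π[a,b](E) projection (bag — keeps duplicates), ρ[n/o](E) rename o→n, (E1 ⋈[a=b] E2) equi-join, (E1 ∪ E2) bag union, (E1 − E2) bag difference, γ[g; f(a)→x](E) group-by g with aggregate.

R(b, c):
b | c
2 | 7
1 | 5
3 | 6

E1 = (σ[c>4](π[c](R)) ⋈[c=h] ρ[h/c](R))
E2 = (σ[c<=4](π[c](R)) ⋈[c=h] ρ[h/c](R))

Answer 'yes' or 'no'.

E1 per-node cardinality:
  R → 3
  π[c](R) → 3
  σ[c>4](π[c](R)) → 3
  R → 3
  ρ[h/c](R) → 3
  (σ[c>4](π[c](R)) ⋈[c=h] ρ[h/c](R)) → 3
E2 per-node cardinality:
  R → 3
  π[c](R) → 3
  σ[c<=4](π[c](R)) → 0
  R → 3
  ρ[h/c](R) → 3
  (σ[c<=4](π[c](R)) ⋈[c=h] ρ[h/c](R)) → 0

E1 result:
c | b | h
5 | 1 | 5
6 | 3 | 6
7 | 2 | 7
E2 result:
c | b | h
(0 rows)
Witness: (6, 3, 6) appears 1× in E1 but 0× in E2.

no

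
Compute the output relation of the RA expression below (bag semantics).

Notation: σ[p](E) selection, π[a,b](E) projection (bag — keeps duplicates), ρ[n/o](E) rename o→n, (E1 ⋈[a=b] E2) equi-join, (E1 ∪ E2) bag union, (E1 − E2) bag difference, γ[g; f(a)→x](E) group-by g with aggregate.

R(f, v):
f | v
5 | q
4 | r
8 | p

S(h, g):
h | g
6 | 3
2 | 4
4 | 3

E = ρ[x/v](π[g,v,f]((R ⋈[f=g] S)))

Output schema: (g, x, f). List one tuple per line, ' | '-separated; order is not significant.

Subexpression sizes:
  R → 3
  S → 3
  (R ⋈[f=g] S) → 1
  π[g,v,f]((R ⋈[f=g] S)) → 1
  ρ[x/v](π[g,v,f]((R ⋈[f=g] S))) → 1

== RESULT ==
g | x | f
4 | r | 4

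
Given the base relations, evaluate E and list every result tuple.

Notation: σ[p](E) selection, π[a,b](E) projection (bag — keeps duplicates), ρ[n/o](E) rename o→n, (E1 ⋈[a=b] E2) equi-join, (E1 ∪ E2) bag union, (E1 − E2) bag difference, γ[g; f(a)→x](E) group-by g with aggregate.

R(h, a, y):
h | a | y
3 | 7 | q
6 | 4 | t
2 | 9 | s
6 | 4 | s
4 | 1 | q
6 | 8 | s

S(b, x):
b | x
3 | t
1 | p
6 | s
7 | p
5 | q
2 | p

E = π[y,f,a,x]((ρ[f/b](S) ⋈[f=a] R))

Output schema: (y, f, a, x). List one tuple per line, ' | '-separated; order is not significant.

Per-node cardinality:
  S → 6
  ρ[f/b](S) → 6
  R → 6
  (ρ[f/b](S) ⋈[f=a] R) → 2
  π[y,f,a,x]((ρ[f/b](S) ⋈[f=a] R)) → 2

== RESULT ==
y | f | a | x
q | 1 | 1 | p
q | 7 | 7 | p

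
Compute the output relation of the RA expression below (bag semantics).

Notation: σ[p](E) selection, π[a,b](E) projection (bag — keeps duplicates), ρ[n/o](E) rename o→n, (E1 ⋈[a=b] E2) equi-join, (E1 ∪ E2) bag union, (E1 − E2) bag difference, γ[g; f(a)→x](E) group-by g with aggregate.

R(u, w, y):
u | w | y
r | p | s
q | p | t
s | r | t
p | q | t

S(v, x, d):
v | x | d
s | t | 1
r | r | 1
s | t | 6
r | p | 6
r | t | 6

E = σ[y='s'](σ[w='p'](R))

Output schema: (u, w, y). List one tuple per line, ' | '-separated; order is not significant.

Subexpression sizes:
  R → 4
  σ[w='p'](R) → 2
  σ[y='s'](σ[w='p'](R)) → 1

== RESULT ==
u | w | y
r | p | s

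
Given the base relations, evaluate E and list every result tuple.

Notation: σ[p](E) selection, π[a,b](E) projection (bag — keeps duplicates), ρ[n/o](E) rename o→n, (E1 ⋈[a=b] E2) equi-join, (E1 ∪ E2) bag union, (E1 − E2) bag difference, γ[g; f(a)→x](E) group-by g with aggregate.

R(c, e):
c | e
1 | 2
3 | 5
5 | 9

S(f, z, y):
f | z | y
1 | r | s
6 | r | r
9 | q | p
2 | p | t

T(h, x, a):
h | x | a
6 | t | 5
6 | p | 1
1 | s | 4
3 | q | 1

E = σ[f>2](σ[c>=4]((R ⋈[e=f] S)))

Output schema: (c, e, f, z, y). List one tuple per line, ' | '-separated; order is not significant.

Row counts bottom-up:
  R → 3
  S → 4
  (R ⋈[e=f] S) → 2
  σ[c>=4]((R ⋈[e=f] S)) → 1
  σ[f>2](σ[c>=4]((R ⋈[e=f] S))) → 1

== RESULT ==
c | e | f | z | y
5 | 9 | 9 | q | p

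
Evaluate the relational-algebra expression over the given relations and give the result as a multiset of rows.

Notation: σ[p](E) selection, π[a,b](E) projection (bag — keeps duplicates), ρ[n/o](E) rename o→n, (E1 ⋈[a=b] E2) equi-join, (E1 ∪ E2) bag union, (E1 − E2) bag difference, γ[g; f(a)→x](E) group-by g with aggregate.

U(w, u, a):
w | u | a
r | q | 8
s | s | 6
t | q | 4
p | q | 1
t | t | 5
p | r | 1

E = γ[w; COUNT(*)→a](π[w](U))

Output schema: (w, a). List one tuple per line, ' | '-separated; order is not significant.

Row counts bottom-up:
  U → 6
  π[w](U) → 6
  γ[w; COUNT(*)→a](π[w](U)) → 4

== RESULT ==
w | a
p | 2
r | 1
s | 1
t | 2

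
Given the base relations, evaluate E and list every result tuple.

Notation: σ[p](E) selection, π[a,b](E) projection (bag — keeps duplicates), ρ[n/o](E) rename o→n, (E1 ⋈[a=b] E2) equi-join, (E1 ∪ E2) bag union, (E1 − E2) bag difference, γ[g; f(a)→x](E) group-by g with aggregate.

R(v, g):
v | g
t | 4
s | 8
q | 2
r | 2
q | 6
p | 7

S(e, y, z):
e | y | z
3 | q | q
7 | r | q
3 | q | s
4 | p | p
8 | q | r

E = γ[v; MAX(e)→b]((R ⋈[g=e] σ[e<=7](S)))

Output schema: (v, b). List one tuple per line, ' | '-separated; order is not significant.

Stepwise |·|:
  R → 6
  S → 5
  σ[e<=7](S) → 4
  (R ⋈[g=e] σ[e<=7](S)) → 2
  γ[v; MAX(e)→b]((R ⋈[g=e] σ[e<=7](S))) → 2

== RESULT ==
v | b
p | 7
t | 4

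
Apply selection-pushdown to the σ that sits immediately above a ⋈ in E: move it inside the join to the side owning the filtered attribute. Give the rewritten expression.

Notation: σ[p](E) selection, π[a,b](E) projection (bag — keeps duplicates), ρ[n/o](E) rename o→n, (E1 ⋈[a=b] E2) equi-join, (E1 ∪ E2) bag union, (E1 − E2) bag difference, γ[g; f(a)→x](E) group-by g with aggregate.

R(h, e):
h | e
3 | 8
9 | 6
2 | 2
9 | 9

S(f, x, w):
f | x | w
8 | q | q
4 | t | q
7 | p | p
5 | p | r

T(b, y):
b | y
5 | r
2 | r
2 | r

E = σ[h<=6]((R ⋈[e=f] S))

σ filters on h, owned by the left side.
E' = (σ[h<=6](R) ⋈[e=f] S)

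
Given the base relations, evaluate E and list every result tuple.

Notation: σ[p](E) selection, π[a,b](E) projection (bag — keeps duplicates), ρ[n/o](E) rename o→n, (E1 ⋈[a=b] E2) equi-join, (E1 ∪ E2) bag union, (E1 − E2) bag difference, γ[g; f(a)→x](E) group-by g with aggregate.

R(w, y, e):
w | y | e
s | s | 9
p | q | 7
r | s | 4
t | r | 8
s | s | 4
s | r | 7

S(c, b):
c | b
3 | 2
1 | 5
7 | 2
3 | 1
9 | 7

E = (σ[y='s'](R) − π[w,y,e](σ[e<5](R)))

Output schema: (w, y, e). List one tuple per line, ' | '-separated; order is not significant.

Subexpression sizes:
  R → 6
  σ[y='s'](R) → 3
  R → 6
  σ[e<5](R) → 2
  π[w,y,e](σ[e<5](R)) → 2
  (σ[y='s'](R) − π[w,y,e](σ[e<5](R))) → 1

== RESULT ==
w | y | e
s | s | 9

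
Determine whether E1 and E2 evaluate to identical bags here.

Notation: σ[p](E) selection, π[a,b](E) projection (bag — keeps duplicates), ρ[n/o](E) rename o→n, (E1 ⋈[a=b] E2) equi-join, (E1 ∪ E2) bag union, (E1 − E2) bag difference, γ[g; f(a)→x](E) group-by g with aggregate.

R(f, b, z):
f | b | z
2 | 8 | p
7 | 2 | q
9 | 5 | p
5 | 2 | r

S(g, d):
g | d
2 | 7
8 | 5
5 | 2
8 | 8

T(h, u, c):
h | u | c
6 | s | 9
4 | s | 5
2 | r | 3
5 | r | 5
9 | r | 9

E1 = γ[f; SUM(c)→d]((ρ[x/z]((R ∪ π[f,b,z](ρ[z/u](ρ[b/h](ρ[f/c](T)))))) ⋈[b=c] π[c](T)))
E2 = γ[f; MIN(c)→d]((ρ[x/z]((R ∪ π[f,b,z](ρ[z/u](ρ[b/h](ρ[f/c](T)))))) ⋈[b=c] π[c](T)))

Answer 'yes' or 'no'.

E1 row counts bottom-up:
  R → 4
  T → 5
  ρ[f/c](T) → 5
  ρ[b/h](ρ[f/c](T)) → 5
  ρ[z/u](ρ[b/h](ρ[f/c](T))) → 5
  π[f,b,z](ρ[z/u](ρ[b/h](ρ[f/c](T)))) → 5
  (R ∪ π[f,b,z](ρ[z/u](ρ[b/h](ρ[f/c](T))))) → 9
  ρ[x/z]((R ∪ π[f,b,z](ρ[z/u](ρ[b/h](ρ[f/c](T)))))) → 9
  T → 5
  π[c](T) → 5
  (ρ[x/z]((R ∪ π[f,b,z](ρ[z/u](ρ[b/h](ρ[f/c](T)))))) ⋈[b=c] π[c](T)) → 6
  γ[f; SUM(c)→d]((ρ[x/z]((R ∪ π[f,b,z](ρ[z/u](ρ[b/h](ρ[f/c](T)))))) ⋈[b=c] π[c](T))) → 2
E2 row counts bottom-up:
  R → 4
  T → 5
  ρ[f/c](T) → 5
  ρ[b/h](ρ[f/c](T)) → 5
  ρ[z/u](ρ[b/h](ρ[f/c](T))) → 5
  π[f,b,z](ρ[z/u](ρ[b/h](ρ[f/c](T)))) → 5
  (R ∪ π[f,b,z](ρ[z/u](ρ[b/h](ρ[f/c](T))))) → 9
  ρ[x/z]((R ∪ π[f,b,z](ρ[z/u](ρ[b/h](ρ[f/c](T)))))) → 9
  T → 5
  π[c](T) → 5
  (ρ[x/z]((R ∪ π[f,b,z](ρ[z/u](ρ[b/h](ρ[f/c](T)))))) ⋈[b=c] π[c](T)) → 6
  γ[f; MIN(c)→d]((ρ[x/z]((R ∪ π[f,b,z](ρ[z/u](ρ[b/h](ρ[f/c](T)))))) ⋈[b=c] π[c](T))) → 2

E1 result:
f | d
5 | 10
9 | 28
E2 result:
f | d
5 | 5
9 | 5
Witness: (9, 5) appears 0× in E1 but 1× in E2.

no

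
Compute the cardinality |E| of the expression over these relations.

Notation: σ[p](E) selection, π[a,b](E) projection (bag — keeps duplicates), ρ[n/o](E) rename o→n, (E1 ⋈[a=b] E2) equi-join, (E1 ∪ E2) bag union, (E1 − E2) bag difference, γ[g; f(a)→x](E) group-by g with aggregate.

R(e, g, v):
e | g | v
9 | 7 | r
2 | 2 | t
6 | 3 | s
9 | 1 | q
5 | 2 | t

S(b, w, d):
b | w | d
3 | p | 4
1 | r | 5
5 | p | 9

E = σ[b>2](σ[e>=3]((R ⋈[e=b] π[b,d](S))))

Stepwise |·|:
  R → 5
  S → 3
  π[b,d](S) → 3
  (R ⋈[e=b] π[b,d](S)) → 1
  σ[e>=3]((R ⋈[e=b] π[b,d](S))) → 1
  σ[b>2](σ[e>=3]((R ⋈[e=b] π[b,d](S)))) → 1

|E| = 1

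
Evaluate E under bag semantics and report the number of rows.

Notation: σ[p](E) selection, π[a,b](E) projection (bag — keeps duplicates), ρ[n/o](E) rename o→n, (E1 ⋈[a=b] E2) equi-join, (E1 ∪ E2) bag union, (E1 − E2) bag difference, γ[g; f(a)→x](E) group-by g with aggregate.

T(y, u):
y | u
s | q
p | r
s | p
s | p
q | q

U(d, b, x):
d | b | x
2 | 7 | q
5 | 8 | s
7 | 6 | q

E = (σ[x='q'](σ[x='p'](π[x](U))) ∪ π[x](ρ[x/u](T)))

Per-node cardinality:
  U → 3
  π[x](U) → 3
  σ[x='p'](π[x](U)) → 0
  σ[x='q'](σ[x='p'](π[x](U))) → 0
  T → 5
  ρ[x/u](T) → 5
  π[x](ρ[x/u](T)) → 5
  (σ[x='q'](σ[x='p'](π[x](U))) ∪ π[x](ρ[x/u](T))) → 5

|E| = 5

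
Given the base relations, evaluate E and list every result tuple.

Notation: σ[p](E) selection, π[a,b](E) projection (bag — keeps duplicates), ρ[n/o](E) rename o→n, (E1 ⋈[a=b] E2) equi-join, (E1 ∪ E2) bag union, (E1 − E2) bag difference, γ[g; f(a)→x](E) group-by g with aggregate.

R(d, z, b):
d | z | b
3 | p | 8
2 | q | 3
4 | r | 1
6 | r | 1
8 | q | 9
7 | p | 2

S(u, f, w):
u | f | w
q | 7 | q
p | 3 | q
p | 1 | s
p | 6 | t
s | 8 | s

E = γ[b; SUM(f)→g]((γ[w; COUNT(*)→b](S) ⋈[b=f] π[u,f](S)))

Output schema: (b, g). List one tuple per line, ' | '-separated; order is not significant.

Row counts bottom-up:
  S → 5
  γ[w; COUNT(*)→b](S) → 3
  S → 5
  π[u,f](S) → 5
  (γ[w; COUNT(*)→b](S) ⋈[b=f] π[u,f](S)) → 1
  γ[b; SUM(f)→g]((γ[w; COUNT(*)→b](S) ⋈[b=f] π[u,f](S))) → 1

== RESULT ==
b | g
1 | 1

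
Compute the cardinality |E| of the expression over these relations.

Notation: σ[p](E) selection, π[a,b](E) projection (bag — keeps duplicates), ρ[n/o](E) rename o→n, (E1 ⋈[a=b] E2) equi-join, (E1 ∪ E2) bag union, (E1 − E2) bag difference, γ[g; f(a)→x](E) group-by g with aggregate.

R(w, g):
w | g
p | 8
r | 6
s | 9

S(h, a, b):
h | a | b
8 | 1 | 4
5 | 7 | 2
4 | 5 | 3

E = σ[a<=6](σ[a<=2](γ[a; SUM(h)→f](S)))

Row counts bottom-up:
  S → 3
  γ[a; SUM(h)→f](S) → 3
  σ[a<=2](γ[a; SUM(h)→f](S)) → 1
  σ[a<=6](σ[a<=2](γ[a; SUM(h)→f](S))) → 1

|E| = 1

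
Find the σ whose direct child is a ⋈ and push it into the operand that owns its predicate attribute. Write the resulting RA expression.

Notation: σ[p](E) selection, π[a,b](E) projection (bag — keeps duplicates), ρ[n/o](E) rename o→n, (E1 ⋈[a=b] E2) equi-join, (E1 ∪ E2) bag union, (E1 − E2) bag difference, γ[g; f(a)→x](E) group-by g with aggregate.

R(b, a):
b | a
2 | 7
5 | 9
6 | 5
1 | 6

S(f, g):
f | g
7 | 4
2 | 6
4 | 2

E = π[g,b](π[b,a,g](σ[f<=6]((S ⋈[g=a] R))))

σ filters on f, owned by the left side.
E' = π[g,b](π[b,a,g]((σ[f<=6](S) ⋈[g=a] R)))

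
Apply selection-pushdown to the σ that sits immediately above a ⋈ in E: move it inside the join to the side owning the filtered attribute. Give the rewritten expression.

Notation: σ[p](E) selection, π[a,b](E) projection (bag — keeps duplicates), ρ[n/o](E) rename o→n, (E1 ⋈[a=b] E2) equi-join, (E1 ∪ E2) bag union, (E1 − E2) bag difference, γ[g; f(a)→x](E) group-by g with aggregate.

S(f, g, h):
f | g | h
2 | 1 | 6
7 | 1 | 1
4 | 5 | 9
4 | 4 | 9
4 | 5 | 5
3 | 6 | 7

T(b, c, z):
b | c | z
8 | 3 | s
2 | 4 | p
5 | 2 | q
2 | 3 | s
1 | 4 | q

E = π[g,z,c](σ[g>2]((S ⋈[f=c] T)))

σ filters on g, owned by the left side.
E' = π[g,z,c]((σ[g>2](S) ⋈[f=c] T))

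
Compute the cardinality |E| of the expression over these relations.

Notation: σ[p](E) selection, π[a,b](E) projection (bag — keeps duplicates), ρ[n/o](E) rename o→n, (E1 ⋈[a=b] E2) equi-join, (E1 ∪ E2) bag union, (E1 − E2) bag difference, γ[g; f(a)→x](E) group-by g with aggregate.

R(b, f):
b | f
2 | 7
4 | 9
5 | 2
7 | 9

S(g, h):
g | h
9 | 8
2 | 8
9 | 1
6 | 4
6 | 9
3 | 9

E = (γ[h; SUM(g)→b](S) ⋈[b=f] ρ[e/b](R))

Subexpression sizes:
  S → 6
  γ[h; SUM(g)→b](S) → 4
  R → 4
  ρ[e/b](R) → 4
  (γ[h; SUM(g)→b](S) ⋈[b=f] ρ[e/b](R)) → 4

|E| = 4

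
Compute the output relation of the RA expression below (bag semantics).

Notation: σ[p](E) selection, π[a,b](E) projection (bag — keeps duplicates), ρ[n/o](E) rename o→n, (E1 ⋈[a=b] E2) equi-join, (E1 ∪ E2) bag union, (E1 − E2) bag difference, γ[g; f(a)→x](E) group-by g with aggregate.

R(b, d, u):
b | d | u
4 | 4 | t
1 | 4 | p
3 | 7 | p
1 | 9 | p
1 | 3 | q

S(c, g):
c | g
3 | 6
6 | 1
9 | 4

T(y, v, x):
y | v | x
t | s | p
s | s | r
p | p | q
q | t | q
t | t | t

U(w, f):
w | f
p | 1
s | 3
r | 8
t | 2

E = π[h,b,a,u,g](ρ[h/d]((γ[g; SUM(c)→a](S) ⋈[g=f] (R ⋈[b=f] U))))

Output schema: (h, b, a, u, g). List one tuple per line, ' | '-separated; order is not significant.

Row counts bottom-up:
  S → 3
  γ[g; SUM(c)→a](S) → 3
  R → 5
  U → 4
  (R ⋈[b=f] U) → 4
  (γ[g; SUM(c)→a](S) ⋈[g=f] (R ⋈[b=f] U)) → 3
  ρ[h/d]((γ[g; SUM(c)→a](S) ⋈[g=f] (R ⋈[b=f] U))) → 3
  π[h,b,a,u,g](ρ[h/d]((γ[g; SUM(c)→a](S) ⋈[g=f] (R ⋈[b=f] U)))) → 3

== RESULT ==
h | b | a | u | g
3 | 1 | 6 | q | 1
4 | 1 | 6 | p | 1
9 | 1 | 6 | p | 1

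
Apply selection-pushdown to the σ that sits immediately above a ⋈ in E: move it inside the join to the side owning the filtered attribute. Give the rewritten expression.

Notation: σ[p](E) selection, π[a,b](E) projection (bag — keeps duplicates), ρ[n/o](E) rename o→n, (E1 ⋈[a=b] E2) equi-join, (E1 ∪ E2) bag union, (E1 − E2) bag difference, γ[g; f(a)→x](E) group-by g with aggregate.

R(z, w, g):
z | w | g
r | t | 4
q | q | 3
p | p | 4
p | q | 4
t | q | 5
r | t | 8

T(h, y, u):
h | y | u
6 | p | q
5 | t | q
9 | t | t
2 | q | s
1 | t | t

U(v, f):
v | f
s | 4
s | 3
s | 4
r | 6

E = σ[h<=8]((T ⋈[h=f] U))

σ filters on h, owned by the left side.
E' = (σ[h<=8](T) ⋈[h=f] U)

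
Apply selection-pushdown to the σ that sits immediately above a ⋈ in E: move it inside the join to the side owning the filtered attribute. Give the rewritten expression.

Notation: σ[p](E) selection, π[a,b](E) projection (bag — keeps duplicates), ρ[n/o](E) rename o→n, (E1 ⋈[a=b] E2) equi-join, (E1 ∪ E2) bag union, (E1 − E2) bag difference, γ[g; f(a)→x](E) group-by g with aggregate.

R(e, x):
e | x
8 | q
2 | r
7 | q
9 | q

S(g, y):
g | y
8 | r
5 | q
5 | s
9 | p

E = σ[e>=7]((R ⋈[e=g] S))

σ filters on e, owned by the left side.
E' = (σ[e>=7](R) ⋈[e=g] S)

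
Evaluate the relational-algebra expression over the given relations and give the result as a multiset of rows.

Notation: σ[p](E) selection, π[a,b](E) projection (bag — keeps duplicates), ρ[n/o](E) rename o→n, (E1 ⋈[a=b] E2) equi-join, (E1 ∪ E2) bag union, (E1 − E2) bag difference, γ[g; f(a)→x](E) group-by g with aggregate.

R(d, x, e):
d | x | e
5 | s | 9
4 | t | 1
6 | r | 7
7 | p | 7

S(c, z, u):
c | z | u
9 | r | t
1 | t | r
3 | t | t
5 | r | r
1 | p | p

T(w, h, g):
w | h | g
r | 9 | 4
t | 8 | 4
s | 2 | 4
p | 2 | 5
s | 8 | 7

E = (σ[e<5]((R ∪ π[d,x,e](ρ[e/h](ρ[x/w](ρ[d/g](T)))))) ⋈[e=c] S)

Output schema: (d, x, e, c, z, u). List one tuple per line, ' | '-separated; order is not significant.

Row counts bottom-up:
  R → 4
  T → 5
  ρ[d/g](T) → 5
  ρ[x/w](ρ[d/g](T)) → 5
  ρ[e/h](ρ[x/w](ρ[d/g](T))) → 5
  π[d,x,e](ρ[e/h](ρ[x/w](ρ[d/g](T)))) → 5
  (R ∪ π[d,x,e](ρ[e/h](ρ[x/w](ρ[d/g](T))))) → 9
  σ[e<5]((R ∪ π[d,x,e](ρ[e/h](ρ[x/w](ρ[d/g](T)))))) → 3
  S → 5
  (σ[e<5]((R ∪ π[d,x,e](ρ[e/h](ρ[x/w](ρ[d/g](T)))))) ⋈[e=c] S) → 2

== RESULT ==
d | x | e | c | z | u
4 | t | 1 | 1 | p | p
4 | t | 1 | 1 | t | r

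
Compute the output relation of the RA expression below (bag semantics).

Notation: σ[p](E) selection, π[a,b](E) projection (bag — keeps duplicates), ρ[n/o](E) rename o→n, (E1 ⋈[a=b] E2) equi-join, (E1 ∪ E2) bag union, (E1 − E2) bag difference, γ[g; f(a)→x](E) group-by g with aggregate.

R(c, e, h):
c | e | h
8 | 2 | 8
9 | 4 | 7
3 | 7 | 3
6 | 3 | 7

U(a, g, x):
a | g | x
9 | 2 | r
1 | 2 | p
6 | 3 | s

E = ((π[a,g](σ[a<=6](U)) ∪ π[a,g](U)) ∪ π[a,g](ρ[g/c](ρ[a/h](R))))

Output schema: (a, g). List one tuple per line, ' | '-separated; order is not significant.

Per-node cardinality:
  U → 3
  σ[a<=6](U) → 2
  π[a,g](σ[a<=6](U)) → 2
  U → 3
  π[a,g](U) → 3
  (π[a,g](σ[a<=6](U)) ∪ π[a,g](U)) → 5
  R → 4
  ρ[a/h](R) → 4
  ρ[g/c](ρ[a/h](R)) → 4
  π[a,g](ρ[g/c](ρ[a/h](R))) → 4
  ((π[a,g](σ[a<=6](U)) ∪ π[a,g](U)) ∪ π[a,g](ρ[g/c](ρ[a/h](R)))) → 9

== RESULT ==
a | g
1 | 2
1 | 2
3 | 3
6 | 3
6 | 3
7 | 6
7 | 9
8 | 8
9 | 2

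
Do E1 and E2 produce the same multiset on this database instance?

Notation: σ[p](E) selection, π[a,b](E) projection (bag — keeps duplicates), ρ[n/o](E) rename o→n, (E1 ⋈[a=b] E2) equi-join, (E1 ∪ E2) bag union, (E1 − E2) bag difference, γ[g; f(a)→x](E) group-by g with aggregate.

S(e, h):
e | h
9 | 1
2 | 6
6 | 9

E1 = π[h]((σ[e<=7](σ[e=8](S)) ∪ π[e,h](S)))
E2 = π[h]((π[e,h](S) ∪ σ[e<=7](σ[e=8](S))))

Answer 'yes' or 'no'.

E1 subexpression sizes:
  S → 3
  σ[e=8](S) → 0
  σ[e<=7](σ[e=8](S)) → 0
  S → 3
  π[e,h](S) → 3
  (σ[e<=7](σ[e=8](S)) ∪ π[e,h](S)) → 3
  π[h]((σ[e<=7](σ[e=8](S)) ∪ π[e,h](S))) → 3
E2 subexpression sizes:
  S → 3
  π[e,h](S) → 3
  S → 3
  σ[e=8](S) → 0
  σ[e<=7](σ[e=8](S)) → 0
  (π[e,h](S) ∪ σ[e<=7](σ[e=8](S))) → 3
  π[h]((π[e,h](S) ∪ σ[e<=7](σ[e=8](S)))) → 3

E1 and E2 produce the same multiset:
h
1
6
9

yes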